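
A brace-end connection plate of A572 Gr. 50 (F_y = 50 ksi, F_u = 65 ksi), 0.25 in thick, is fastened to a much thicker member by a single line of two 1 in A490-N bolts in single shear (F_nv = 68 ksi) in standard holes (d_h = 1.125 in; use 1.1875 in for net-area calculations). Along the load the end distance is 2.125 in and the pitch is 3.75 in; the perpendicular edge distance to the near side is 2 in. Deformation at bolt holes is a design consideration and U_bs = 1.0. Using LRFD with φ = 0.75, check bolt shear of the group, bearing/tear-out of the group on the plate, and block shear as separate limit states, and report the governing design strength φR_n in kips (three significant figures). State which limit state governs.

Bolt shear: A_b = π·1²/4 = 0.7854 in²; R_n = 68 × 0.7854 × 2 × 1 = 106.8 kips → 0.75 × 106.8 = 80.1 kips.
Bearing: edge l_c = 1.562, r_n = 30.47 kips; interior l_c = 2.625, r_n = 39 kips; R_n = 30.47 + 1·39 = 69.47 kips → 52.1 kips.
Block shear: A_gv = 1.469, A_nv = 1.023, A_nt = 0.3516 in²; R_n = min(0.6F_uA_nv, 0.6F_yA_gv) + U_bs·F_u·A_nt = 62.77 kips → 47.1 kips.
Block shear governs: 47.1 kips.

47.1 kips (block shear governs)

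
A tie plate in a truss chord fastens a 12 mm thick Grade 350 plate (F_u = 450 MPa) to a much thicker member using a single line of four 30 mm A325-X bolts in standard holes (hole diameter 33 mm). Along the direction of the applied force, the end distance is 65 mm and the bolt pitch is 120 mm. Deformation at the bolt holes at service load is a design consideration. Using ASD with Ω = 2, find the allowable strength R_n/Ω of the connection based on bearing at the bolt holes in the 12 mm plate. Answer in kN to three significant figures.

740 kN

Per bolt r_n = 1.2 l_c t F_u ≤ 2.4 d t F_u; upper limit = 2.4 × 30 × 12 × 450 / 1000 = 388.8 kN.
Edge bolt: l_c = 65 − 33/2 = 48.5 mm → 1.2 × 48.5 × 12 × 450 / 1000 = 314.3 → r_n = 314.3 kN.
Interior bolts: l_c = 120 − 33 = 87 mm → 1.2 × 87 × 12 × 450 / 1000 = 563.8 → r_n = 388.8 kN.
R_n = 1 × 314.3 + 3 × 388.8 = 1481 kN.
Allowable strength R_n/Ω = 1481 / 2 = 740 kN.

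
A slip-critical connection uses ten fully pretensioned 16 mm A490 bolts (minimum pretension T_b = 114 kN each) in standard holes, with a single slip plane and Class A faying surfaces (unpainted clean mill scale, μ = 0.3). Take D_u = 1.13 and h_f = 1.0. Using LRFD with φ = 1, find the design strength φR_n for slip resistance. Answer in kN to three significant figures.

R_n = μ · D_u · h_f · T_b · n_s · n_b = 0.3 × 1.13 × 1.0 × 114 × 1 × 10 = 386.5 kN.
Design strength φR_n = 1 × 386.5 = 386 kN.

386 kN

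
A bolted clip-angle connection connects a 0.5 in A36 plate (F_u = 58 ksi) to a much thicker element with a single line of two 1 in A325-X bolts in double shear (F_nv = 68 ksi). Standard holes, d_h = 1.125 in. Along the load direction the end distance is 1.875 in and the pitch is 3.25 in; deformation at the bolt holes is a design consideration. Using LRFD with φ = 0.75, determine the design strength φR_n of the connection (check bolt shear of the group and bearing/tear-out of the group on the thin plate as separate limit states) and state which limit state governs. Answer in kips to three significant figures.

86.5 kips (bearing governs)

Bolt shear: A_b = π·1²/4 = 0.7854 in²; R_n = 68 × 0.7854 × 2 × 2 = 213.6 kips → 0.75 × 213.6 = 160 kips.
Bearing (1.2 l_c t F_u ≤ 2.4 d t F_u): upper limit = 2.4·1·0.5·58 = 69.6 kips.
  Edge l_c = 1.875 − 1.125/2 = 1.312 → r_n = 45.67 kips; interior l_c = 3.25 − 1.125 = 2.125 → r_n = 69.6 kips.
  R_n,bearing = 1·45.67 + 1·69.6 = 115.3 kips → 0.75 × 115.3 = 86.5 kips.
Bearing governs: 86.5 kips.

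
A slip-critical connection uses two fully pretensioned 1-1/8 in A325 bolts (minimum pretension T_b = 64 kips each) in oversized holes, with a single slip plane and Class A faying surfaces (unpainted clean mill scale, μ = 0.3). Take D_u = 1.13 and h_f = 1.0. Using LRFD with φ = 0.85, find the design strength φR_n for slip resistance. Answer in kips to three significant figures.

R_n = μ · D_u · h_f · T_b · n_s · n_b = 0.3 × 1.13 × 1.0 × 64 × 1 × 2 = 43.39 kips.
Design strength φR_n = 0.85 × 43.39 = 36.9 kips.

36.9 kips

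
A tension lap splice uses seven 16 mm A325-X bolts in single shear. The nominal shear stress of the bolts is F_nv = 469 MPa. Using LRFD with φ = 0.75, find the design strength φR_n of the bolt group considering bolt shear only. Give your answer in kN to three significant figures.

495 kN

A_b = π × 16² / 4 = 201.1 mm².
R_n = F_nv · A_b · n · n_s = 469 × 201.1 × 7 × 1 / 1000 = 660.1 kN.
Design strength φR_n = 0.75 × 660.1 = 495 kN.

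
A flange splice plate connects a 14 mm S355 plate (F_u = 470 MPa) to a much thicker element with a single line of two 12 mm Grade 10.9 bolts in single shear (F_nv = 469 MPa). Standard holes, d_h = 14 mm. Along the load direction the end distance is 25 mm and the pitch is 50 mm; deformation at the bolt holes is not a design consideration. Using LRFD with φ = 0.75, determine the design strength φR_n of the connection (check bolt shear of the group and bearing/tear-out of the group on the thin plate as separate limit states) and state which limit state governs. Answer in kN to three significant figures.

Bolt shear: A_b = π·12²/4 = 113.1 mm²; R_n = 469 × 113.1 × 2 × 1 / 1000 = 106.1 kN → 0.75 × 106.1 = 79.6 kN.
Bearing (1.5 l_c t F_u ≤ 3.0 d t F_u): upper limit = 3.0·12·14·470 / 1000 = 236.9 kN.
  Edge l_c = 25 − 14/2 = 18 → r_n = 177.7 kN; interior l_c = 50 − 14 = 36 → r_n = 236.9 kN.
  R_n,bearing = 1·177.7 + 1·236.9 = 414.5 kN → 0.75 × 414.5 = 311 kN.
Bolt shear governs: 79.6 kN.

79.6 kN (bolt shear governs)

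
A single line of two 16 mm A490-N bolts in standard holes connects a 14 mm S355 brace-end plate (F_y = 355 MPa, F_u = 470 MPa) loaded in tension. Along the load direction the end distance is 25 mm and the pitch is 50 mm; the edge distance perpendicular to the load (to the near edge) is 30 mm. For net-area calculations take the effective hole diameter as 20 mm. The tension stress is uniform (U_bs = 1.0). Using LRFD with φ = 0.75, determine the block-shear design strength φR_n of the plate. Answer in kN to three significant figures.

Shear plane L_v = 25 + 1·50 = 75 mm; A_gv = 75 × 14 = 1050 mm².
A_nv = (75 − 1.5·20) × 14 = 630 mm².
A_nt = (30 − 0.5·20) × 14 = 280 mm².
0.6 F_u A_nv = 177.7 kN; 0.6 F_y A_gv = 223.7 kN → shear rupture governs the shear term.
R_n = 177.7 + 1.0 × 470 × 280 / 1000 = 309.3 kN.
Design strength φR_n = 0.75 × 309.3 = 232 kN.

232 kN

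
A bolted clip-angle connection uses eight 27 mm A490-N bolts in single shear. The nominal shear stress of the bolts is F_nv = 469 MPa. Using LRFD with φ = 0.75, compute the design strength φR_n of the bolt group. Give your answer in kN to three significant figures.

A_b = π × 27² / 4 = 572.6 mm².
R_n = F_nv · A_b · n · n_s = 469 × 572.6 × 8 × 1 / 1000 = 2148 kN.
Design strength φR_n = 0.75 × 2148 = 1610 kN.

1610 kN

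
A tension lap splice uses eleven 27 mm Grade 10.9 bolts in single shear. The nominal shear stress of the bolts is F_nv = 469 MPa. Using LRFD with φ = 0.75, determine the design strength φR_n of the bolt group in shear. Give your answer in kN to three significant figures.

2220 kN

A_b = π × 27² / 4 = 572.6 mm².
R_n = F_nv · A_b · n · n_s = 469 × 572.6 × 11 × 1 / 1000 = 2954 kN.
Design strength φR_n = 0.75 × 2954 = 2220 kN.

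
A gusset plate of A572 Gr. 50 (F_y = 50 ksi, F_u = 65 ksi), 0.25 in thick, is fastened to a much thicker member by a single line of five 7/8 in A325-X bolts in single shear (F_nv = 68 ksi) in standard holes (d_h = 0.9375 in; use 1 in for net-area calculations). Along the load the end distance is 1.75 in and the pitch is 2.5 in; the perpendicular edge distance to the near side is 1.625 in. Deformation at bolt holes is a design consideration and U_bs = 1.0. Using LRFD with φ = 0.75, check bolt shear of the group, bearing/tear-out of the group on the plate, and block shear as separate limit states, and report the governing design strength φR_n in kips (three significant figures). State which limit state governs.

66.7 kips (block shear governs)

Bolt shear: A_b = π·0.875²/4 = 0.6013 in²; R_n = 68 × 0.6013 × 5 × 1 = 204.4 kips → 0.75 × 204.4 = 153 kips.
Bearing: edge l_c = 1.281, r_n = 24.98 kips; interior l_c = 1.562, r_n = 30.47 kips; R_n = 24.98 + 4·30.47 = 146.9 kips → 110 kips.
Block shear: A_gv = 2.938, A_nv = 1.812, A_nt = 0.2812 in²; R_n = min(0.6F_uA_nv, 0.6F_yA_gv) + U_bs·F_u·A_nt = 88.97 kips → 66.7 kips.
Block shear governs: 66.7 kips.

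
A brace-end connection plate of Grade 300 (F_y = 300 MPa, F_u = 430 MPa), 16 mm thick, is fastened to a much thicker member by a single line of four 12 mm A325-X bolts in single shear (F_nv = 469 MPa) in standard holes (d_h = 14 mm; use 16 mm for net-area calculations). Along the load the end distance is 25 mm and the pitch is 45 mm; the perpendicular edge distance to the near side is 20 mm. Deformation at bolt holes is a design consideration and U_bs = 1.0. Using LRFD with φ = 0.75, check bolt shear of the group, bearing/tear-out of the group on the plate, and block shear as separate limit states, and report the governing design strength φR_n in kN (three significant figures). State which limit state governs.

159 kN (bolt shear governs)

Bolt shear: A_b = π·12²/4 = 113.1 mm²; R_n = 469 × 113.1 × 4 × 1 / 1000 = 212.2 kN → 0.75 × 212.2 = 159 kN.
Bearing: edge l_c = 18, r_n = 148.6 kN; interior l_c = 31, r_n = 198.1 kN; R_n = 148.6 + 3·198.1 = 743 kN → 557 kN.
Block shear: A_gv = 2560, A_nv = 1664, A_nt = 192 mm²; R_n = min(0.6F_uA_nv, 0.6F_yA_gv) + U_bs·F_u·A_nt = 511.9 kN → 384 kN.
Bolt shear governs: 159 kN.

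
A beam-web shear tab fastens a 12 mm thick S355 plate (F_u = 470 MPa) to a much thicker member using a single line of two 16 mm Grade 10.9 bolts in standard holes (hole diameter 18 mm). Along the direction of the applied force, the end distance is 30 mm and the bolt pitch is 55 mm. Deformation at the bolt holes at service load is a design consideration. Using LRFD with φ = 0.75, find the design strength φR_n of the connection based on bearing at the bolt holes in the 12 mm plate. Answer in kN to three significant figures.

Per bolt r_n = 1.2 l_c t F_u ≤ 2.4 d t F_u; upper limit = 2.4 × 16 × 12 × 470 / 1000 = 216.6 kN.
Edge bolt: l_c = 30 − 18/2 = 21 mm → 1.2 × 21 × 12 × 470 / 1000 = 142.1 → r_n = 142.1 kN.
Interior bolts: l_c = 55 − 18 = 37 mm → 1.2 × 37 × 12 × 470 / 1000 = 250.4 → r_n = 216.6 kN.
R_n = 1 × 142.1 + 1 × 216.6 = 358.7 kN.
Design strength φR_n = 0.75 × 358.7 = 269 kN.

269 kN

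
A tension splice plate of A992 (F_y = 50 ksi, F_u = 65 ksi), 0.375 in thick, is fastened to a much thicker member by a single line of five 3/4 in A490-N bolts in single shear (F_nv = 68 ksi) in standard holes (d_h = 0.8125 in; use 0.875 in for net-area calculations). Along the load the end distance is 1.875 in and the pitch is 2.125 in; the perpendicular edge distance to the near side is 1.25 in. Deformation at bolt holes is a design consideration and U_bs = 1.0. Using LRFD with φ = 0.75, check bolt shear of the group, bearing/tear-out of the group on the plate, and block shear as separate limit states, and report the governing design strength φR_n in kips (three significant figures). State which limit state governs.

Bolt shear: A_b = π·0.75²/4 = 0.4418 in²; R_n = 68 × 0.4418 × 5 × 1 = 150.2 kips → 0.75 × 150.2 = 113 kips.
Bearing: edge l_c = 1.469, r_n = 42.96 kips; interior l_c = 1.312, r_n = 38.39 kips; R_n = 42.96 + 4·38.39 = 196.5 kips → 147 kips.
Block shear: A_gv = 3.891, A_nv = 2.414, A_nt = 0.3047 in²; R_n = min(0.6F_uA_nv, 0.6F_yA_gv) + U_bs·F_u·A_nt = 114 kips → 85.5 kips.
Block shear governs: 85.5 kips.

85.5 kips (block shear governs)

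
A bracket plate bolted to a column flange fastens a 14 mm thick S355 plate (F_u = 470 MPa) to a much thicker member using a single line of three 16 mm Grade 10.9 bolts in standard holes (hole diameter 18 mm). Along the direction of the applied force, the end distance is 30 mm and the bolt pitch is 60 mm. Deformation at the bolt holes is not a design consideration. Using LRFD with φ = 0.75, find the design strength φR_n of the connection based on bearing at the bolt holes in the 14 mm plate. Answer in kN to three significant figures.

629 kN

Per bolt r_n = 1.5 l_c t F_u ≤ 3.0 d t F_u; upper limit = 3.0 × 16 × 14 × 470 / 1000 = 315.8 kN.
Edge bolt: l_c = 30 − 18/2 = 21 mm → 1.5 × 21 × 14 × 470 / 1000 = 207.3 → r_n = 207.3 kN.
Interior bolts: l_c = 60 − 18 = 42 mm → 1.5 × 42 × 14 × 470 / 1000 = 414.5 → r_n = 315.8 kN.
R_n = 1 × 207.3 + 2 × 315.8 = 839 kN.
Design strength φR_n = 0.75 × 839 = 629 kN.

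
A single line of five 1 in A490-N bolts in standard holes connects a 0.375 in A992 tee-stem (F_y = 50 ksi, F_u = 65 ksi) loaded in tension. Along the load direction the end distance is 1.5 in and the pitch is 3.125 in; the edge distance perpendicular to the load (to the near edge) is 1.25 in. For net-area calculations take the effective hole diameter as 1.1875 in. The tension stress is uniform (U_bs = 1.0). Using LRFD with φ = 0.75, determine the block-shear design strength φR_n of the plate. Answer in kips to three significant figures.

107 kips

Shear plane L_v = 1.5 + 4·3.125 = 14 in; A_gv = 14 × 0.375 = 5.25 in².
A_nv = (14 − 4.5·1.1875) × 0.375 = 3.246 in².
A_nt = (1.25 − 0.5·1.1875) × 0.375 = 0.2461 in².
0.6 F_u A_nv = 126.6 kips; 0.6 F_y A_gv = 157.5 kips → shear rupture governs the shear term.
R_n = 126.6 + 1.0 × 65 × 0.2461 = 142.6 kips.
Design strength φR_n = 0.75 × 142.6 = 107 kips.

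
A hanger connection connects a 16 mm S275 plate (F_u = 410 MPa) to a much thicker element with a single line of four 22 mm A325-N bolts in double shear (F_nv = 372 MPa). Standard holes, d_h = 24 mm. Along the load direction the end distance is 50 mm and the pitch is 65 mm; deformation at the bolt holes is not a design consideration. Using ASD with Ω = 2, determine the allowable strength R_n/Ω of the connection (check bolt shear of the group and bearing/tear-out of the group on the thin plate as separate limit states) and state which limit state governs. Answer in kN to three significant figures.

Bolt shear: A_b = π·22²/4 = 380.1 mm²; R_n = 372 × 380.1 × 4 × 2 / 1000 = 1131 kN → 1131 / 2 = 566 kN.
Bearing (1.5 l_c t F_u ≤ 3.0 d t F_u): upper limit = 3.0·22·16·410 / 1000 = 433 kN.
  Edge l_c = 50 − 24/2 = 38 → r_n = 373.9 kN; interior l_c = 65 − 24 = 41 → r_n = 403.4 kN.
  R_n,bearing = 1·373.9 + 3·403.4 = 1584 kN → 1584 / 2 = 792 kN.
Bolt shear governs: 566 kN.

566 kN (bolt shear governs)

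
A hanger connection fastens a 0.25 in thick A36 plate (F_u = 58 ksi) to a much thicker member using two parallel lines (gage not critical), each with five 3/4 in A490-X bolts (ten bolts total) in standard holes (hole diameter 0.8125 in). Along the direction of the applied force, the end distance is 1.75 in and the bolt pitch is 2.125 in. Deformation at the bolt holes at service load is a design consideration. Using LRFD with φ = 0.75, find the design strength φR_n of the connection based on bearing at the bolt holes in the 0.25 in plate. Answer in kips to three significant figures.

172 kips

Per bolt r_n = 1.2 l_c t F_u ≤ 2.4 d t F_u; upper limit = 2.4 × 0.75 × 0.25 × 58 = 26.1 kips.
Edge bolt: l_c = 1.75 − 0.8125/2 = 1.344 in → 1.2 × 1.344 × 0.25 × 58 = 23.38 → r_n = 23.38 kips.
Interior bolts: l_c = 2.125 − 0.8125 = 1.312 in → 1.2 × 1.312 × 0.25 × 58 = 22.84 → r_n = 22.84 kips.
R_n = 2 × 23.38 + 8 × 22.84 = 229.5 kips.
Design strength φR_n = 0.75 × 229.5 = 172 kips.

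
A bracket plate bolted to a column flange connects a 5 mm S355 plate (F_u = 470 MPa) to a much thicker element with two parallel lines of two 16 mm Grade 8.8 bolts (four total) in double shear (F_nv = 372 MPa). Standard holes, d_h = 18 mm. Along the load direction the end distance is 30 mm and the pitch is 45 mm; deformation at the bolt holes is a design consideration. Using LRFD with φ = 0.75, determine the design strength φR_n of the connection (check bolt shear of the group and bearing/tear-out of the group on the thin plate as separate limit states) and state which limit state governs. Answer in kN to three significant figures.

203 kN (bearing governs)

Bolt shear: A_b = π·16²/4 = 201.1 mm²; R_n = 372 × 201.1 × 4 × 2 / 1000 = 598.4 kN → 0.75 × 598.4 = 449 kN.
Bearing (1.2 l_c t F_u ≤ 2.4 d t F_u): upper limit = 2.4·16·5·470 / 1000 = 90.24 kN.
  Edge l_c = 30 − 18/2 = 21 → r_n = 59.22 kN; interior l_c = 45 − 18 = 27 → r_n = 76.14 kN.
  R_n,bearing = 2·59.22 + 2·76.14 = 270.7 kN → 0.75 × 270.7 = 203 kN.
Bearing governs: 203 kN.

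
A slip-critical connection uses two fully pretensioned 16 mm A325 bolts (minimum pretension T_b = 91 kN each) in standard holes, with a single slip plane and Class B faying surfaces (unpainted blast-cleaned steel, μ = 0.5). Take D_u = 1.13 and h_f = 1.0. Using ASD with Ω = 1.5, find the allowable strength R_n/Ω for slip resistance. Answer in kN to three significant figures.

R_n = μ · D_u · h_f · T_b · n_s · n_b = 0.5 × 1.13 × 1.0 × 91 × 1 × 2 = 102.8 kN.
Allowable strength R_n/Ω = 102.8 / 1.5 = 68.6 kN.

68.6 kN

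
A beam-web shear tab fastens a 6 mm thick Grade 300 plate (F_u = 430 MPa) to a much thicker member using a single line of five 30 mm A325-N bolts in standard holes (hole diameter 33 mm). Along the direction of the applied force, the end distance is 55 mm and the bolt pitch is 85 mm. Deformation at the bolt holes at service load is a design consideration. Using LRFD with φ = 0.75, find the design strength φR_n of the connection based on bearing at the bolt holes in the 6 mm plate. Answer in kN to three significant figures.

Per bolt r_n = 1.2 l_c t F_u ≤ 2.4 d t F_u; upper limit = 2.4 × 30 × 6 × 430 / 1000 = 185.8 kN.
Edge bolt: l_c = 55 − 33/2 = 38.5 mm → 1.2 × 38.5 × 6 × 430 / 1000 = 119.2 → r_n = 119.2 kN.
Interior bolts: l_c = 85 − 33 = 52 mm → 1.2 × 52 × 6 × 430 / 1000 = 161 → r_n = 161 kN.
R_n = 1 × 119.2 + 4 × 161 = 763.2 kN.
Design strength φR_n = 0.75 × 763.2 = 572 kN.

572 kN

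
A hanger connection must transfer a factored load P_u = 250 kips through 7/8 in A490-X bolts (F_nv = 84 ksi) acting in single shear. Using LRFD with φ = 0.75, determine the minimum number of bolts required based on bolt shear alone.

7 bolts

A_b = π·0.875²/4 = 0.6013 in².
Per-bolt design strength φR_n = 0.75 × 84 × 0.6013 × 1 = 37.88 kips.
n ≥ 250 / 37.88 = 6.599 → use 7 bolts.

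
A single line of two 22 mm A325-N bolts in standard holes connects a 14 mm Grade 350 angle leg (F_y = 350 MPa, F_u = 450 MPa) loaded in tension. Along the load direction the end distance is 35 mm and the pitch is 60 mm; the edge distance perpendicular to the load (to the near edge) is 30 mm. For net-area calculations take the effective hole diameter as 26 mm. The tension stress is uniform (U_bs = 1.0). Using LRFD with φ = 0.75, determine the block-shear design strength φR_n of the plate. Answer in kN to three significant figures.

Shear plane L_v = 35 + 1·60 = 95 mm; A_gv = 95 × 14 = 1330 mm².
A_nv = (95 − 1.5·26) × 14 = 784 mm².
A_nt = (30 − 0.5·26) × 14 = 238 mm².
0.6 F_u A_nv = 211.7 kN; 0.6 F_y A_gv = 279.3 kN → shear rupture governs the shear term.
R_n = 211.7 + 1.0 × 450 × 238 / 1000 = 318.8 kN.
Design strength φR_n = 0.75 × 318.8 = 239 kN.

239 kN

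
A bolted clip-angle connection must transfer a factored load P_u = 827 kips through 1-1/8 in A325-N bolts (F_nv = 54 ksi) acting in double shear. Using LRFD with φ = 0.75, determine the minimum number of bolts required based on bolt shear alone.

A_b = π·1.125²/4 = 0.994 in².
Per-bolt design strength φR_n = 0.75 × 54 × 0.994 × 2 = 80.52 kips.
n ≥ 827 / 80.52 = 10.27 → use 11 bolts.

11 bolts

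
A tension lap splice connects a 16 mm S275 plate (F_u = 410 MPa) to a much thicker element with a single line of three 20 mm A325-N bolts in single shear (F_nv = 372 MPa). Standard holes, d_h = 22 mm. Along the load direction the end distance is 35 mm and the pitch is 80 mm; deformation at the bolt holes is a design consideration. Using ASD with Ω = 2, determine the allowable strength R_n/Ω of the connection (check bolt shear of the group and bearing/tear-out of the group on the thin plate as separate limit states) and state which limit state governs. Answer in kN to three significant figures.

Bolt shear: A_b = π·20²/4 = 314.2 mm²; R_n = 372 × 314.2 × 3 × 1 / 1000 = 350.6 kN → 350.6 / 2 = 175 kN.
Bearing (1.2 l_c t F_u ≤ 2.4 d t F_u): upper limit = 2.4·20·16·410 / 1000 = 314.9 kN.
  Edge l_c = 35 − 22/2 = 24 → r_n = 188.9 kN; interior l_c = 80 − 22 = 58 → r_n = 314.9 kN.
  R_n,bearing = 1·188.9 + 2·314.9 = 818.7 kN → 818.7 / 2 = 409 kN.
Bolt shear governs: 175 kN.

175 kN (bolt shear governs)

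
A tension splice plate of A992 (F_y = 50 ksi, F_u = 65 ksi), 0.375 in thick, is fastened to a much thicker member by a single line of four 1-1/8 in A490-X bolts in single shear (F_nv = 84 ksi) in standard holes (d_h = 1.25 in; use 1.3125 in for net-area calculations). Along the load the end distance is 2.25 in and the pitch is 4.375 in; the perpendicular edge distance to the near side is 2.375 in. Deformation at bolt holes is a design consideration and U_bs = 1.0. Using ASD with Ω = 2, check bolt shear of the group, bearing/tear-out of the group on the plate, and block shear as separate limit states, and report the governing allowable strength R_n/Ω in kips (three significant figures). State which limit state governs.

Bolt shear: A_b = π·1.125²/4 = 0.994 in²; R_n = 84 × 0.994 × 4 × 1 = 334 kips → 334 / 2 = 167 kips.
Bearing: edge l_c = 1.625, r_n = 47.53 kips; interior l_c = 3.125, r_n = 65.81 kips; R_n = 47.53 + 3·65.81 = 245 kips → 122 kips.
Block shear: A_gv = 5.766, A_nv = 4.043, A_nt = 0.6445 in²; R_n = min(0.6F_uA_nv, 0.6F_yA_gv) + U_bs·F_u·A_nt = 199.6 kips → 99.8 kips.
Block shear governs: 99.8 kips.

99.8 kips (block shear governs)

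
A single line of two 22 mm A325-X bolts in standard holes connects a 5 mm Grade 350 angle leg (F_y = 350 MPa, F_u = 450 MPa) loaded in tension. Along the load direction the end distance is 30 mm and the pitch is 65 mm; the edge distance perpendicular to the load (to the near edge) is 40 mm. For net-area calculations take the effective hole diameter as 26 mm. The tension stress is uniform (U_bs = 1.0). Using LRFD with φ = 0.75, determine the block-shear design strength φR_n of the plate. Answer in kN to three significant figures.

102 kN

Shear plane L_v = 30 + 1·65 = 95 mm; A_gv = 95 × 5 = 475 mm².
A_nv = (95 − 1.5·26) × 5 = 280 mm².
A_nt = (40 − 0.5·26) × 5 = 135 mm².
0.6 F_u A_nv = 75.6 kN; 0.6 F_y A_gv = 99.75 kN → shear rupture governs the shear term.
R_n = 75.6 + 1.0 × 450 × 135 / 1000 = 136.4 kN.
Design strength φR_n = 0.75 × 136.4 = 102 kN.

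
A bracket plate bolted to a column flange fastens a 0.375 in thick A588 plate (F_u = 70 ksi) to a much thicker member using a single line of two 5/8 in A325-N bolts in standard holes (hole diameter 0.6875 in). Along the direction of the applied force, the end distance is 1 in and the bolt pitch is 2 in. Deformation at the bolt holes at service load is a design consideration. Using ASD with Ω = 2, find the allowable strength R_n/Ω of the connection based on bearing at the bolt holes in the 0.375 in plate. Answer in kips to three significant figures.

30 kips

Per bolt r_n = 1.2 l_c t F_u ≤ 2.4 d t F_u; upper limit = 2.4 × 0.625 × 0.375 × 70 = 39.38 kips.
Edge bolt: l_c = 1 − 0.6875/2 = 0.6562 in → 1.2 × 0.6562 × 0.375 × 70 = 20.67 → r_n = 20.67 kips.
Interior bolts: l_c = 2 − 0.6875 = 1.312 in → 1.2 × 1.312 × 0.375 × 70 = 41.34 → r_n = 39.38 kips.
R_n = 1 × 20.67 + 1 × 39.38 = 60.05 kips.
Allowable strength R_n/Ω = 60.05 / 2 = 30 kips.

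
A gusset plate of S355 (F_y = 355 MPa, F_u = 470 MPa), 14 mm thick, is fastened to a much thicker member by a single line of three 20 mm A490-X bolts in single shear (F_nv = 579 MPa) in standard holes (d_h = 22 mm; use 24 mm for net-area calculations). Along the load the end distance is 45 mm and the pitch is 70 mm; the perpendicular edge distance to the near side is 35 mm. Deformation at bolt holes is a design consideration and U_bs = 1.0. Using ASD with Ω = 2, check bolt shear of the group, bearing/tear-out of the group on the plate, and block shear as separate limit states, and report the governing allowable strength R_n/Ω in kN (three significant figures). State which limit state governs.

273 kN (bolt shear governs)

Bolt shear: A_b = π·20²/4 = 314.2 mm²; R_n = 579 × 314.2 × 3 × 1 / 1000 = 545.7 kN → 545.7 / 2 = 273 kN.
Bearing: edge l_c = 34, r_n = 268.5 kN; interior l_c = 48, r_n = 315.8 kN; R_n = 268.5 + 2·315.8 = 900.1 kN → 450 kN.
Block shear: A_gv = 2590, A_nv = 1750, A_nt = 322 mm²; R_n = min(0.6F_uA_nv, 0.6F_yA_gv) + U_bs·F_u·A_nt = 644.8 kN → 322 kN.
Bolt shear governs: 273 kN.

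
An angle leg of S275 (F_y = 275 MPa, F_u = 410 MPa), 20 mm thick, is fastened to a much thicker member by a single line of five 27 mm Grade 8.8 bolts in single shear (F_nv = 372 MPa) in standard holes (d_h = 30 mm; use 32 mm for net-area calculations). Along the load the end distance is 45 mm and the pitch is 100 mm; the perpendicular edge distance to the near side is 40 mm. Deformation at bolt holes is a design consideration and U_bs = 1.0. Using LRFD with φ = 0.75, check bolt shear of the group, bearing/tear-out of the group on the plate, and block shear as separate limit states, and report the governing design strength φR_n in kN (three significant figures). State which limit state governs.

799 kN (bolt shear governs)

Bolt shear: A_b = π·27²/4 = 572.6 mm²; R_n = 372 × 572.6 × 5 × 1 / 1000 = 1065 kN → 0.75 × 1065 = 799 kN.
Bearing: edge l_c = 30, r_n = 295.2 kN; interior l_c = 70, r_n = 531.4 kN; R_n = 295.2 + 4·531.4 = 2421 kN → 1820 kN.
Block shear: A_gv = 8900, A_nv = 6020, A_nt = 480 mm²; R_n = min(0.6F_uA_nv, 0.6F_yA_gv) + U_bs·F_u·A_nt = 1665 kN → 1250 kN.
Bolt shear governs: 799 kN.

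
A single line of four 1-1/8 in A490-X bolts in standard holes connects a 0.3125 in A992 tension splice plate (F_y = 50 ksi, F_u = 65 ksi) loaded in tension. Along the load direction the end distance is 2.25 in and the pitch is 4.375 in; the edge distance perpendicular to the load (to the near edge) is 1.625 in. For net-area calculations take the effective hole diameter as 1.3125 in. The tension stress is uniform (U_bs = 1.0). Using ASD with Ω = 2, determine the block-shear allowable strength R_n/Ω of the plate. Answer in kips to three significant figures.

Shear plane L_v = 2.25 + 3·4.375 = 15.38 in; A_gv = 15.38 × 0.3125 = 4.805 in².
A_nv = (15.38 − 3.5·1.3125) × 0.3125 = 3.369 in².
A_nt = (1.625 − 0.5·1.3125) × 0.3125 = 0.3027 in².
0.6 F_u A_nv = 131.4 kips; 0.6 F_y A_gv = 144.1 kips → shear rupture governs the shear term.
R_n = 131.4 + 1.0 × 65 × 0.3027 = 151.1 kips.
Allowable strength R_n/Ω = 151.1 / 2 = 75.5 kips.

75.5 kips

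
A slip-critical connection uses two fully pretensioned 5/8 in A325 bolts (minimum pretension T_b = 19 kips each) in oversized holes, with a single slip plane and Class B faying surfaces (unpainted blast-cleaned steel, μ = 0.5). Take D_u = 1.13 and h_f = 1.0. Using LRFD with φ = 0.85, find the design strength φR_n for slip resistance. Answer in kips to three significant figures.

18.2 kips

R_n = μ · D_u · h_f · T_b · n_s · n_b = 0.5 × 1.13 × 1.0 × 19 × 1 × 2 = 21.47 kips.
Design strength φR_n = 0.85 × 21.47 = 18.2 kips.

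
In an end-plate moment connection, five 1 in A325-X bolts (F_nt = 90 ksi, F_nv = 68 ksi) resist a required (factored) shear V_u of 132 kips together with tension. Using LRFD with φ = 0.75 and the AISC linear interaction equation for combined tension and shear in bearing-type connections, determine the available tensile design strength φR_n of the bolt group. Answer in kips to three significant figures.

A_b = π·1²/4 = 0.7854 in²; f_rv = 132 / (5 × 0.7854) = 33.61 ksi.
F'_nt = 1.3 F_nt − (F_nt / φF_nv) f_rv = 1.3·90 − (90/(0.75·68))·33.61 = 57.68 ksi, capped at F_nt → F'_nt = 57.68 ksi.
R_n = F'_nt · A_b · n = 57.68 × 0.7854 × 5 = 226.5 kips.
Design strength φR_n = 0.75 × 226.5 = 170 kips.

170 kips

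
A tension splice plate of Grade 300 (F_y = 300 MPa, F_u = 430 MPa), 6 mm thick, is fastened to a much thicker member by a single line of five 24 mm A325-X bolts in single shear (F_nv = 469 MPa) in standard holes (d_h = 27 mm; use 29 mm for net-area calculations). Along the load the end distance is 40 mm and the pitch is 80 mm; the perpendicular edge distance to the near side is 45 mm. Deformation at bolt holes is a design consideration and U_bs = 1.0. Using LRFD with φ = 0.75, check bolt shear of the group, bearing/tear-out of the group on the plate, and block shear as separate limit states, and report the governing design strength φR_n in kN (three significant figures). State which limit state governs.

325 kN (block shear governs)

Bolt shear: A_b = π·24²/4 = 452.4 mm²; R_n = 469 × 452.4 × 5 × 1 / 1000 = 1061 kN → 0.75 × 1061 = 796 kN.
Bearing: edge l_c = 26.5, r_n = 82.04 kN; interior l_c = 53, r_n = 148.6 kN; R_n = 82.04 + 4·148.6 = 676.5 kN → 507 kN.
Block shear: A_gv = 2160, A_nv = 1377, A_nt = 183 mm²; R_n = min(0.6F_uA_nv, 0.6F_yA_gv) + U_bs·F_u·A_nt = 434 kN → 325 kN.
Block shear governs: 325 kN.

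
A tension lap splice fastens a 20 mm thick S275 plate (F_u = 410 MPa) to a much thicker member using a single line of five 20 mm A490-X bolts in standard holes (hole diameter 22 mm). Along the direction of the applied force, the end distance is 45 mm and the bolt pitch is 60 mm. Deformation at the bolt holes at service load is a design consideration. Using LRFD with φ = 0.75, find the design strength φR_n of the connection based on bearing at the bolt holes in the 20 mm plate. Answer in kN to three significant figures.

1370 kN

Per bolt r_n = 1.2 l_c t F_u ≤ 2.4 d t F_u; upper limit = 2.4 × 20 × 20 × 410 / 1000 = 393.6 kN.
Edge bolt: l_c = 45 − 22/2 = 34 mm → 1.2 × 34 × 20 × 410 / 1000 = 334.6 → r_n = 334.6 kN.
Interior bolts: l_c = 60 − 22 = 38 mm → 1.2 × 38 × 20 × 410 / 1000 = 373.9 → r_n = 373.9 kN.
R_n = 1 × 334.6 + 4 × 373.9 = 1830 kN.
Design strength φR_n = 0.75 × 1830 = 1370 kN.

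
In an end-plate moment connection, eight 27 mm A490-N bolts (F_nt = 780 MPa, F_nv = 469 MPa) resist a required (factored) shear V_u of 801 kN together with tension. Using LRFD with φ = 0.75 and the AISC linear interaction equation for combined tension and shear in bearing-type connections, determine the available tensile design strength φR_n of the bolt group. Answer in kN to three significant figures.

2150 kN

A_b = π·27²/4 = 572.6 mm²; f_rv = 801 × 1000 / (8 × 572.6) = 174.9 MPa.
F'_nt = 1.3 F_nt − (F_nt / φF_nv) f_rv = 1.3·780 − (780/(0.75·469))·174.9 = 626.2 MPa, capped at F_nt → F'_nt = 626.2 MPa.
R_n = F'_nt · A_b · n = 626.2 × 572.6 × 8 / 1000 = 2868 kN.
Design strength φR_n = 0.75 × 2868 = 2150 kN.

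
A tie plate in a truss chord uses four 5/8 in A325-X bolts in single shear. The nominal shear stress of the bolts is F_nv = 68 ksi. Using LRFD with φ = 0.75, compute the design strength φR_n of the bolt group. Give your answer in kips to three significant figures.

A_b = π × 0.625² / 4 = 0.3068 in².
R_n = F_nv · A_b · n · n_s = 68 × 0.3068 × 4 × 1 = 83.45 kips.
Design strength φR_n = 0.75 × 83.45 = 62.6 kips.

62.6 kips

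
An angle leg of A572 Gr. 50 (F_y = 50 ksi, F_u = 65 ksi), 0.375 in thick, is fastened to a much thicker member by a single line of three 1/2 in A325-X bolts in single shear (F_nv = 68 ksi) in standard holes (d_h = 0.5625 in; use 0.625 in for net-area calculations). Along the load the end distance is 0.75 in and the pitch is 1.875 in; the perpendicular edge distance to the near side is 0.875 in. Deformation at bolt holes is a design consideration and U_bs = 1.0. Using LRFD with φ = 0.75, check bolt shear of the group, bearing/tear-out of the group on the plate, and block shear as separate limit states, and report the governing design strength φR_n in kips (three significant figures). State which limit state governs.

30 kips (bolt shear governs)

Bolt shear: A_b = π·0.5²/4 = 0.1963 in²; R_n = 68 × 0.1963 × 3 × 1 = 40.06 kips → 0.75 × 40.06 = 30 kips.
Bearing: edge l_c = 0.4688, r_n = 13.71 kips; interior l_c = 1.312, r_n = 29.25 kips; R_n = 13.71 + 2·29.25 = 72.21 kips → 54.2 kips.
Block shear: A_gv = 1.688, A_nv = 1.102, A_nt = 0.2109 in²; R_n = min(0.6F_uA_nv, 0.6F_yA_gv) + U_bs·F_u·A_nt = 56.67 kips → 42.5 kips.
Bolt shear governs: 30 kips.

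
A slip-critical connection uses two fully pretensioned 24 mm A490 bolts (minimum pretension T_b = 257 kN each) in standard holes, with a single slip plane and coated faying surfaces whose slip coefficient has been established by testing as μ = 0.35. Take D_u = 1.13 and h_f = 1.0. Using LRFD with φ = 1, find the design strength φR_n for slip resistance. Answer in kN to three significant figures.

203 kN

R_n = μ · D_u · h_f · T_b · n_s · n_b = 0.35 × 1.13 × 1.0 × 257 × 1 × 2 = 203.3 kN.
Design strength φR_n = 1 × 203.3 = 203 kN.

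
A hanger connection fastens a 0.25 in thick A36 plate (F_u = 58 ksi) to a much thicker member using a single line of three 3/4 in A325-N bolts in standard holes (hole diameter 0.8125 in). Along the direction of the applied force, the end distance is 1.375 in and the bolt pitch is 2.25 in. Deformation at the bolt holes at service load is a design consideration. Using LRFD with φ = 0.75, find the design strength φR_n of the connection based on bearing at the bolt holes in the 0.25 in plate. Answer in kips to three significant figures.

50.2 kips

Per bolt r_n = 1.2 l_c t F_u ≤ 2.4 d t F_u; upper limit = 2.4 × 0.75 × 0.25 × 58 = 26.1 kips.
Edge bolt: l_c = 1.375 − 0.8125/2 = 0.9688 in → 1.2 × 0.9688 × 0.25 × 58 = 16.86 → r_n = 16.86 kips.
Interior bolts: l_c = 2.25 − 0.8125 = 1.438 in → 1.2 × 1.438 × 0.25 × 58 = 25.01 → r_n = 25.01 kips.
R_n = 1 × 16.86 + 2 × 25.01 = 66.88 kips.
Design strength φR_n = 0.75 × 66.88 = 50.2 kips.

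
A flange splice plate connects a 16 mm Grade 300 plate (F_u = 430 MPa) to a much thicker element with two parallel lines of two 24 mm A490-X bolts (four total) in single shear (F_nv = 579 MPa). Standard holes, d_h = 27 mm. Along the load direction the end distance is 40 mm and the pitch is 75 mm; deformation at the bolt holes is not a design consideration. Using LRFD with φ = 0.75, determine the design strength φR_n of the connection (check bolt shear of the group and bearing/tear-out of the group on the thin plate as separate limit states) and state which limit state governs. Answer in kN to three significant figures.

Bolt shear: A_b = π·24²/4 = 452.4 mm²; R_n = 579 × 452.4 × 4 × 1 / 1000 = 1048 kN → 0.75 × 1048 = 786 kN.
Bearing (1.5 l_c t F_u ≤ 3.0 d t F_u): upper limit = 3.0·24·16·430 / 1000 = 495.4 kN.
  Edge l_c = 40 − 27/2 = 26.5 → r_n = 273.5 kN; interior l_c = 75 − 27 = 48 → r_n = 495.4 kN.
  R_n,bearing = 2·273.5 + 2·495.4 = 1538 kN → 0.75 × 1538 = 1150 kN.
Bolt shear governs: 786 kN.

786 kN (bolt shear governs)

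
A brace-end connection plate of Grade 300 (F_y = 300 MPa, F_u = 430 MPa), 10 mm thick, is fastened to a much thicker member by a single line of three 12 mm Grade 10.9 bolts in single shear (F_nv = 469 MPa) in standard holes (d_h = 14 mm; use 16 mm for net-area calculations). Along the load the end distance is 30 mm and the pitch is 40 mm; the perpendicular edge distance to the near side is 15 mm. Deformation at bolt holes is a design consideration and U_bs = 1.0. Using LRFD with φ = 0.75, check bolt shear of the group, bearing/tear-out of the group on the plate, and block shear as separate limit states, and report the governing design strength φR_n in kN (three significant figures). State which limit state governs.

119 kN (bolt shear governs)

Bolt shear: A_b = π·12²/4 = 113.1 mm²; R_n = 469 × 113.1 × 3 × 1 / 1000 = 159.1 kN → 0.75 × 159.1 = 119 kN.
Bearing: edge l_c = 23, r_n = 118.7 kN; interior l_c = 26, r_n = 123.8 kN; R_n = 118.7 + 2·123.8 = 366.4 kN → 275 kN.
Block shear: A_gv = 1100, A_nv = 700, A_nt = 70 mm²; R_n = min(0.6F_uA_nv, 0.6F_yA_gv) + U_bs·F_u·A_nt = 210.7 kN → 158 kN.
Bolt shear governs: 119 kN.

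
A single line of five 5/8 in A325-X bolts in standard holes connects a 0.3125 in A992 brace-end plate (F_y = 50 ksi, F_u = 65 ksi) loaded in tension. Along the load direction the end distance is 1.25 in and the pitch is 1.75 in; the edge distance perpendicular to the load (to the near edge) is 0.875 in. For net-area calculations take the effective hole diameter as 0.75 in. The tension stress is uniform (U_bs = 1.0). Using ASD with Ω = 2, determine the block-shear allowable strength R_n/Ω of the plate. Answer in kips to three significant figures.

Shear plane L_v = 1.25 + 4·1.75 = 8.25 in; A_gv = 8.25 × 0.3125 = 2.578 in².
A_nv = (8.25 − 4.5·0.75) × 0.3125 = 1.523 in².
A_nt = (0.875 − 0.5·0.75) × 0.3125 = 0.1562 in².
0.6 F_u A_nv = 59.41 kips; 0.6 F_y A_gv = 77.34 kips → shear rupture governs the shear term.
R_n = 59.41 + 1.0 × 65 × 0.1562 = 69.57 kips.
Allowable strength R_n/Ω = 69.57 / 2 = 34.8 kips.

34.8 kips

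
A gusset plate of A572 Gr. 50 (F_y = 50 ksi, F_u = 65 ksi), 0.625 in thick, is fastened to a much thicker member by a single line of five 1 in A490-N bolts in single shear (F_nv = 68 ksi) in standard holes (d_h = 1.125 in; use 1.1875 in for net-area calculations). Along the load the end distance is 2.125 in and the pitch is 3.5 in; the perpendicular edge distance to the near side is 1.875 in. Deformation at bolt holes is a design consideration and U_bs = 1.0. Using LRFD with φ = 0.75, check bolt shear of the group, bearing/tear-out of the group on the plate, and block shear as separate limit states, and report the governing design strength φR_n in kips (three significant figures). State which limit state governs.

200 kips (bolt shear governs)

Bolt shear: A_b = π·1²/4 = 0.7854 in²; R_n = 68 × 0.7854 × 5 × 1 = 267 kips → 0.75 × 267 = 200 kips.
Bearing: edge l_c = 1.562, r_n = 76.17 kips; interior l_c = 2.375, r_n = 97.5 kips; R_n = 76.17 + 4·97.5 = 466.2 kips → 350 kips.
Block shear: A_gv = 10.08, A_nv = 6.738, A_nt = 0.8008 in²; R_n = min(0.6F_uA_nv, 0.6F_yA_gv) + U_bs·F_u·A_nt = 314.8 kips → 236 kips.
Bolt shear governs: 200 kips.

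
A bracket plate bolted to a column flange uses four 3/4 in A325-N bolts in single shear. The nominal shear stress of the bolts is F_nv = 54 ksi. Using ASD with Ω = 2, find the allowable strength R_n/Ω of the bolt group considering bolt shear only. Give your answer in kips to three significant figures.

47.7 kips

A_b = π × 0.75² / 4 = 0.4418 in².
R_n = F_nv · A_b · n · n_s = 54 × 0.4418 × 4 × 1 = 95.43 kips.
Allowable strength R_n/Ω = 95.43 / 2 = 47.7 kips.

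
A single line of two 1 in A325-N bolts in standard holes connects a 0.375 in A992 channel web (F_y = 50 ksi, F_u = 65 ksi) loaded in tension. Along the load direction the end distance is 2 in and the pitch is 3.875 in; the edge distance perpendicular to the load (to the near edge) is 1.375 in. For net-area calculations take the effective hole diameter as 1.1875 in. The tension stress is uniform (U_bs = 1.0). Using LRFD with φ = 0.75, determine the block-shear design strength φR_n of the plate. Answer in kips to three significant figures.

59.2 kips

Shear plane L_v = 2 + 1·3.875 = 5.875 in; A_gv = 5.875 × 0.375 = 2.203 in².
A_nv = (5.875 − 1.5·1.1875) × 0.375 = 1.535 in².
A_nt = (1.375 − 0.5·1.1875) × 0.375 = 0.293 in².
0.6 F_u A_nv = 59.87 kips; 0.6 F_y A_gv = 66.09 kips → shear rupture governs the shear term.
R_n = 59.87 + 1.0 × 65 × 0.293 = 78.91 kips.
Design strength φR_n = 0.75 × 78.91 = 59.2 kips.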